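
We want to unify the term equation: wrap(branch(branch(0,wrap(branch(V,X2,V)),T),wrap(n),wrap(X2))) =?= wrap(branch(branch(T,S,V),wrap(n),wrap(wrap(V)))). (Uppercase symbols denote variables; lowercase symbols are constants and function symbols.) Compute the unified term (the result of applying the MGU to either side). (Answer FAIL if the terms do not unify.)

Decompose wrap/1: branch(branch(0,wrap(branch(V,X2,V)),T),wrap(n),wrap(X2)) =?= branch(branch(T,S,V),wrap(n),wrap(wrap(V))).
Decompose branch/3: branch(0,wrap(branch(V,X2,V)),T) =?= branch(T,S,V),  wrap(n) =?= wrap(n),  wrap(X2) =?= wrap(wrap(V)).
Decompose branch/3: 0 =?= T,  wrap(branch(V,X2,V)) =?= S,  T =?= V.
Bind T := 0; substituting into the one remaining equation that mentions T gives: 0 =?= V.
Bind S := wrap(branch(V,X2,V)); no other remaining equation mentions S.
Bind V := 0; substituting into the one remaining equation that mentions V gives: wrap(X2) =?= wrap(wrap(0)). Substituting into the earlier binding gives S := wrap(branch(0,X2,0)).
Delete trivial equation wrap(n) =?= wrap(n).
Decompose wrap/1: X2 =?= wrap(0).
Bind X2 := wrap(0). Substituting into the earlier binding gives S := wrap(branch(0,wrap(0),0)).
Applying the MGU to either side gives wrap(branch(branch(0,wrap(branch(0,wrap(0),0)),0),wrap(n),wrap(wrap(0)))).

wrap(branch(branch(0,wrap(branch(0,wrap(0),0)),0),wrap(n),wrap(wrap(0))))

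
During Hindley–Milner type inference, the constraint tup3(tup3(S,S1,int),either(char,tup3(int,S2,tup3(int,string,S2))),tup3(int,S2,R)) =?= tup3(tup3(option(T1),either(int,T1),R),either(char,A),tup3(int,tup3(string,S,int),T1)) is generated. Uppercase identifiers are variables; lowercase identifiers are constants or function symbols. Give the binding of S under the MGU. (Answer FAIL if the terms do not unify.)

Decompose tup3/3: tup3(S,S1,int) =?= tup3(option(T1),either(int,T1),R),  either(char,tup3(int,S2,tup3(int,string,S2))) =?= either(char,A),  tup3(int,S2,R) =?= tup3(int,tup3(string,S,int),T1).
Decompose tup3/3: S =?= option(T1),  S1 =?= either(int,T1),  int =?= R.
Bind S := option(T1); substituting into the one remaining equation that mentions S gives: tup3(int,S2,R) =?= tup3(int,tup3(string,option(T1),int),T1).
Bind S1 := either(int,T1); no other remaining equation mentions S1.
Bind R := int; substituting into the one remaining equation that mentions R gives: tup3(int,S2,int) =?= tup3(int,tup3(string,option(T1),int),T1).
Decompose either/2: char =?= char,  tup3(int,S2,tup3(int,string,S2)) =?= A.
Delete trivial equation char =?= char.
Bind A := tup3(int,S2,tup3(int,string,S2)); no other remaining equation mentions A.
Decompose tup3/3: int =?= int,  S2 =?= tup3(string,option(T1),int),  int =?= T1.
Delete trivial equation int =?= int.
Bind S2 := tup3(string,option(T1),int); no other remaining equation mentions S2. Substituting into the earlier binding gives A := tup3(int,tup3(string,option(T1),int),tup3(int,string,tup3(string,option(T1),int))).
Bind T1 := int. Substituting into the earlier bindings gives S := option(int), S1 := either(int,int), A := tup3(int,tup3(string,option(int),int),tup3(int,string,tup3(string,option(int),int))), S2 := tup3(string,option(int),int).
MGU = { S := option(int), S1 := either(int,int), R := int, A := tup3(int,tup3(string,option(int),int),tup3(int,string,tup3(string,option(int),int))), S2 := tup3(string,option(int),int), T1 := int }, so S := option(int).

option(int)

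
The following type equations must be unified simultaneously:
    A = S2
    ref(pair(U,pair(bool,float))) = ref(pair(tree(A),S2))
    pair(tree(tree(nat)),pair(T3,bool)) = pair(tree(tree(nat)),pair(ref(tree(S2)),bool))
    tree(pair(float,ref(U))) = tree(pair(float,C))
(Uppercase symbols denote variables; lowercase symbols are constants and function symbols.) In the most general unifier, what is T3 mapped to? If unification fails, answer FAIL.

ref(tree(pair(bool,float)))

Bind A := S2; substituting into the one remaining equation that mentions A gives: ref(pair(U,pair(bool,float))) = ref(pair(tree(S2),S2)).
Decompose ref/1: pair(U,pair(bool,float)) = pair(tree(S2),S2).
Decompose pair/2: U = tree(S2),  pair(bool,float) = S2.
Bind U := tree(S2); substituting into the one remaining equation that mentions U gives: tree(pair(float,ref(tree(S2)))) = tree(pair(float,C)).
Bind S2 := pair(bool,float); substituting into the remaining equations gives: pair(tree(tree(nat)),pair(T3,bool)) = pair(tree(tree(nat)),pair(ref(tree(pair(bool,float))),bool)),  tree(pair(float,ref(tree(pair(bool,float))))) = tree(pair(float,C)). Substituting into the earlier bindings gives A := pair(bool,float), U := tree(pair(bool,float)).
Decompose pair/2: tree(tree(nat)) = tree(tree(nat)),  pair(T3,bool) = pair(ref(tree(pair(bool,float))),bool).
Delete trivial equation tree(tree(nat)) = tree(tree(nat)).
Decompose pair/2: T3 = ref(tree(pair(bool,float))),  bool = bool.
Bind T3 := ref(tree(pair(bool,float))); no other remaining equation mentions T3.
Delete trivial equation bool = bool.
Decompose tree/1: pair(float,ref(tree(pair(bool,float)))) = pair(float,C).
Decompose pair/2: float = float,  ref(tree(pair(bool,float))) = C.
Delete trivial equation float = float.
Bind C := ref(tree(pair(bool,float))).
MGU = { A ↦ pair(bool,float), U ↦ tree(pair(bool,float)), S2 ↦ pair(bool,float), T3 ↦ ref(tree(pair(bool,float))), C ↦ ref(tree(pair(bool,float))) }, so T3 ↦ ref(tree(pair(bool,float))).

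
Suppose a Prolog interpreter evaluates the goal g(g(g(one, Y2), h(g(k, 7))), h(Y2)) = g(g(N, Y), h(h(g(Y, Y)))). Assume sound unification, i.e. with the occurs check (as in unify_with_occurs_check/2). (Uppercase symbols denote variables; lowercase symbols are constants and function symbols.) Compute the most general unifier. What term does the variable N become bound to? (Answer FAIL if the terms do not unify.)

Decompose g/2: g(g(one, Y2), h(g(k, 7))) = g(N, Y),  h(Y2) = h(h(g(Y, Y))).
Decompose g/2: g(one, Y2) = N,  h(g(k, 7)) = Y.
Bind N := g(one, Y2); no other remaining equation mentions N.
Bind Y := h(g(k, 7)); substituting into the remaining equation gives: h(Y2) = h(h(g(h(g(k, 7)), h(g(k, 7))))).
Decompose h/1: Y2 = h(g(h(g(k, 7)), h(g(k, 7)))).
Bind Y2 := h(g(h(g(k, 7)), h(g(k, 7)))). Substituting into the earlier binding gives N := g(one, h(g(h(g(k, 7)), h(g(k, 7))))).
MGU = { N -> g(one, h(g(h(g(k, 7)), h(g(k, 7))))), Y -> h(g(k, 7)), Y2 -> h(g(h(g(k, 7)), h(g(k, 7)))) }, so N -> g(one, h(g(h(g(k, 7)), h(g(k, 7))))).

g(one, h(g(h(g(k, 7)), h(g(k, 7)))))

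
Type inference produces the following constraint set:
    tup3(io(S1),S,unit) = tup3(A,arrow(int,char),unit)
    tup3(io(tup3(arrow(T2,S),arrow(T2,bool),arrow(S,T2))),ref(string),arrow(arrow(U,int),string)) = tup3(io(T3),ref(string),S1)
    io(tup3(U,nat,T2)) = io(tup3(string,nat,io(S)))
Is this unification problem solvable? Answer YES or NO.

YES

Decompose tup3/3: io(S1) = A,  S = arrow(int,char),  unit = unit.
Bind A := io(S1); no other remaining equation mentions A.
Bind S := arrow(int,char); substituting into the 2 remaining equations that mention S gives: tup3(io(tup3(arrow(T2,arrow(int,char)),arrow(T2,bool),arrow(arrow(int,char),T2))),ref(string),arrow(arrow(U,int),string)) = tup3(io(T3),ref(string),S1),  io(tup3(U,nat,T2)) = io(tup3(string,nat,io(arrow(int,char)))).
Delete trivial equation unit = unit.
Decompose tup3/3: io(tup3(arrow(T2,arrow(int,char)),arrow(T2,bool),arrow(arrow(int,char),T2))) = io(T3),  ref(string) = ref(string),  arrow(arrow(U,int),string) = S1.
Decompose io/1: tup3(arrow(T2,arrow(int,char)),arrow(T2,bool),arrow(arrow(int,char),T2)) = T3.
Bind T3 := tup3(arrow(T2,arrow(int,char)),arrow(T2,bool),arrow(arrow(int,char),T2)); no other remaining equation mentions T3.
Delete trivial equation ref(string) = ref(string).
Bind S1 := arrow(arrow(U,int),string); no other remaining equation mentions S1. Substituting into the earlier binding gives A := io(arrow(arrow(U,int),string)).
Decompose io/1: tup3(U,nat,T2) = tup3(string,nat,io(arrow(int,char))).
Decompose tup3/3: U = string,  nat = nat,  T2 = io(arrow(int,char)).
Bind U := string; no other remaining equation mentions U. Substituting into the earlier bindings gives A := io(arrow(arrow(string,int),string)), S1 := arrow(arrow(string,int),string).
Delete trivial equation nat = nat.
Bind T2 := io(arrow(int,char)). Substituting into the earlier binding gives T3 := tup3(arrow(io(arrow(int,char)),arrow(int,char)),arrow(io(arrow(int,char)),bool),arrow(arrow(int,char),io(arrow(int,char)))).
No equations remain and no clash or occurs-check failure arose, so a unifier exists.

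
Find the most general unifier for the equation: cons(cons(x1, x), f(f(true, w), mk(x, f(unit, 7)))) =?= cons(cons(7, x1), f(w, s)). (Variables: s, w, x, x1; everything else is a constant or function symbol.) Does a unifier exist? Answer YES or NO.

NO

Decompose cons/2: cons(x1, x) =?= cons(7, x1),  f(f(true, w), mk(x, f(unit, 7))) =?= f(w, s).
Decompose cons/2: x1 =?= 7,  x =?= x1.
Bind x1 := 7; substituting into the one remaining equation that mentions x1 gives: x =?= 7.
Bind x := 7; substituting into the remaining equation gives: f(f(true, w), mk(7, f(unit, 7))) =?= f(w, s).
Decompose f/2: f(true, w) =?= w,  mk(7, f(unit, 7)) =?= s.
Occurs check fails: w occurs in f(true, w); the equation w =?= f(true, w) has no finite solution.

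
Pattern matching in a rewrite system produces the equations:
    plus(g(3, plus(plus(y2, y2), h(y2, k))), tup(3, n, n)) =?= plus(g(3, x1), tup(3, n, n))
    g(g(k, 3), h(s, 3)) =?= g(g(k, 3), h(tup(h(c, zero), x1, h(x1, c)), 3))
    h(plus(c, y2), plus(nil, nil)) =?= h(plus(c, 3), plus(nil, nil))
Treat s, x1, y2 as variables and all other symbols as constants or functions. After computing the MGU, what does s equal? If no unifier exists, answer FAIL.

tup(h(c, zero), plus(plus(3, 3), h(3, k)), h(plus(plus(3, 3), h(3, k)), c))

Decompose plus/2: g(3, plus(plus(y2, y2), h(y2, k))) =?= g(3, x1),  tup(3, n, n) =?= tup(3, n, n).
Decompose g/2: 3 =?= 3,  plus(plus(y2, y2), h(y2, k)) =?= x1.
Delete trivial equation 3 =?= 3.
Bind x1 := plus(plus(y2, y2), h(y2, k)); substituting into the one remaining equation that mentions x1 gives: g(g(k, 3), h(s, 3)) =?= g(g(k, 3), h(tup(h(c, zero), plus(plus(y2, y2), h(y2, k)), h(plus(plus(y2, y2), h(y2, k)), c)), 3)).
Delete trivial equation tup(3, n, n) =?= tup(3, n, n).
Decompose g/2: g(k, 3) =?= g(k, 3),  h(s, 3) =?= h(tup(h(c, zero), plus(plus(y2, y2), h(y2, k)), h(plus(plus(y2, y2), h(y2, k)), c)), 3).
Delete trivial equation g(k, 3) =?= g(k, 3).
Decompose h/2: s =?= tup(h(c, zero), plus(plus(y2, y2), h(y2, k)), h(plus(plus(y2, y2), h(y2, k)), c)),  3 =?= 3.
Bind s := tup(h(c, zero), plus(plus(y2, y2), h(y2, k)), h(plus(plus(y2, y2), h(y2, k)), c)); no other remaining equation mentions s.
Delete trivial equation 3 =?= 3.
Decompose h/2: plus(c, y2) =?= plus(c, 3),  plus(nil, nil) =?= plus(nil, nil).
Decompose plus/2: c =?= c,  y2 =?= 3.
Delete trivial equation c =?= c.
Bind y2 := 3; no other remaining equation mentions y2. Substituting into the earlier bindings gives x1 := plus(plus(3, 3), h(3, k)), s := tup(h(c, zero), plus(plus(3, 3), h(3, k)), h(plus(plus(3, 3), h(3, k)), c)).
Delete trivial equation plus(nil, nil) =?= plus(nil, nil).
MGU = { x1 -> plus(plus(3, 3), h(3, k)), s -> tup(h(c, zero), plus(plus(3, 3), h(3, k)), h(plus(plus(3, 3), h(3, k)), c)), y2 -> 3 }, so s -> tup(h(c, zero), plus(plus(3, 3), h(3, k)), h(plus(plus(3, 3), h(3, k)), c)).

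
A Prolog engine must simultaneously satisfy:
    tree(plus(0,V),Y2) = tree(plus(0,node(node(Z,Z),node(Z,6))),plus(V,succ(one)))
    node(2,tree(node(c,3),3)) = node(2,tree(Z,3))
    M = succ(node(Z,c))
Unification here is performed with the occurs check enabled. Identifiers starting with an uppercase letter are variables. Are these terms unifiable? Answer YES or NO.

YES

Decompose tree/2: plus(0,V) = plus(0,node(node(Z,Z),node(Z,6))),  Y2 = plus(V,succ(one)).
Decompose plus/2: 0 = 0,  V = node(node(Z,Z),node(Z,6)).
Delete trivial equation 0 = 0.
Bind V := node(node(Z,Z),node(Z,6)); substituting into the one remaining equation that mentions V gives: Y2 = plus(node(node(Z,Z),node(Z,6)),succ(one)).
Bind Y2 := plus(node(node(Z,Z),node(Z,6)),succ(one)); no other remaining equation mentions Y2.
Decompose node/2: 2 = 2,  tree(node(c,3),3) = tree(Z,3).
Delete trivial equation 2 = 2.
Decompose tree/2: node(c,3) = Z,  3 = 3.
Bind Z := node(c,3); substituting into the one remaining equation that mentions Z gives: M = succ(node(node(c,3),c)). Substituting into the earlier bindings gives V := node(node(node(c,3),node(c,3)),node(node(c,3),6)), Y2 := plus(node(node(node(c,3),node(c,3)),node(node(c,3),6)),succ(one)).
Delete trivial equation 3 = 3.
Bind M := succ(node(node(c,3),c)).
No equations remain and no clash or occurs-check failure arose, so a unifier exists.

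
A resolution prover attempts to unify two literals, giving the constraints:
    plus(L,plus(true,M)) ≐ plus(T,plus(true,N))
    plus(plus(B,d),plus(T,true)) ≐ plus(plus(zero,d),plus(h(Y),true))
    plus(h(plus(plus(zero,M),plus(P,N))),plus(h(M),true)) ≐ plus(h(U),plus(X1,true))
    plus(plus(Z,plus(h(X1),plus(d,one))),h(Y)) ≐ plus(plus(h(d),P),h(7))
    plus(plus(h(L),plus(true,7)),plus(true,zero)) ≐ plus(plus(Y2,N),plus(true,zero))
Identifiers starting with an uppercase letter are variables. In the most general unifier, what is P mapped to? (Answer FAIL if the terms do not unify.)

plus(h(h(plus(true,7))),plus(d,one))

Decompose plus/2: L ≐ T,  plus(true,M) ≐ plus(true,N).
Bind L := T; substituting into the one remaining equation that mentions L gives: plus(plus(h(T),plus(true,7)),plus(true,zero)) ≐ plus(plus(Y2,N),plus(true,zero)).
Decompose plus/2: true ≐ true,  M ≐ N.
Delete trivial equation true ≐ true.
Bind M := N; substituting into the one remaining equation that mentions M gives: plus(h(plus(plus(zero,N),plus(P,N))),plus(h(N),true)) ≐ plus(h(U),plus(X1,true)).
Decompose plus/2: plus(B,d) ≐ plus(zero,d),  plus(T,true) ≐ plus(h(Y),true).
Decompose plus/2: B ≐ zero,  d ≐ d.
Bind B := zero; no other remaining equation mentions B.
Delete trivial equation d ≐ d.
Decompose plus/2: T ≐ h(Y),  true ≐ true.
Bind T := h(Y); substituting into the one remaining equation that mentions T gives: plus(plus(h(h(Y)),plus(true,7)),plus(true,zero)) ≐ plus(plus(Y2,N),plus(true,zero)). Substituting into the earlier binding gives L := h(Y).
Delete trivial equation true ≐ true.
Decompose plus/2: h(plus(plus(zero,N),plus(P,N))) ≐ h(U),  plus(h(N),true) ≐ plus(X1,true).
Decompose h/1: plus(plus(zero,N),plus(P,N)) ≐ U.
Bind U := plus(plus(zero,N),plus(P,N)); no other remaining equation mentions U.
Decompose plus/2: h(N) ≐ X1,  true ≐ true.
Bind X1 := h(N); substituting into the one remaining equation that mentions X1 gives: plus(plus(Z,plus(h(h(N)),plus(d,one))),h(Y)) ≐ plus(plus(h(d),P),h(7)).
Delete trivial equation true ≐ true.
Decompose plus/2: plus(Z,plus(h(h(N)),plus(d,one))) ≐ plus(h(d),P),  h(Y) ≐ h(7).
Decompose plus/2: Z ≐ h(d),  plus(h(h(N)),plus(d,one)) ≐ P.
Bind Z := h(d); no other remaining equation mentions Z.
Bind P := plus(h(h(N)),plus(d,one)); no other remaining equation mentions P. Substituting into the earlier binding gives U := plus(plus(zero,N),plus(plus(h(h(N)),plus(d,one)),N)).
Decompose h/1: Y ≐ 7.
Bind Y := 7; substituting into the remaining equation gives: plus(plus(h(h(7)),plus(true,7)),plus(true,zero)) ≐ plus(plus(Y2,N),plus(true,zero)). Substituting into the earlier bindings gives L := h(7), T := h(7).
Decompose plus/2: plus(h(h(7)),plus(true,7)) ≐ plus(Y2,N),  plus(true,zero) ≐ plus(true,zero).
Decompose plus/2: h(h(7)) ≐ Y2,  plus(true,7) ≐ N.
Bind Y2 := h(h(7)); no other remaining equation mentions Y2.
Bind N := plus(true,7); no other remaining equation mentions N. Substituting into the earlier bindings gives M := plus(true,7), U := plus(plus(zero,plus(true,7)),plus(plus(h(h(plus(true,7))),plus(d,one)),plus(true,7))), X1 := h(plus(true,7)), P := plus(h(h(plus(true,7))),plus(d,one)).
Delete trivial equation plus(true,zero) ≐ plus(true,zero).
MGU = { L := h(7), M := plus(true,7), B := zero, T := h(7), U := plus(plus(zero,plus(true,7)),plus(plus(h(h(plus(true,7))),plus(d,one)),plus(true,7))), X1 := h(plus(true,7)), Z := h(d), P := plus(h(h(plus(true,7))),plus(d,one)), Y := 7, Y2 := h(h(7)), N := plus(true,7) }, so P := plus(h(h(plus(true,7))),plus(d,one)).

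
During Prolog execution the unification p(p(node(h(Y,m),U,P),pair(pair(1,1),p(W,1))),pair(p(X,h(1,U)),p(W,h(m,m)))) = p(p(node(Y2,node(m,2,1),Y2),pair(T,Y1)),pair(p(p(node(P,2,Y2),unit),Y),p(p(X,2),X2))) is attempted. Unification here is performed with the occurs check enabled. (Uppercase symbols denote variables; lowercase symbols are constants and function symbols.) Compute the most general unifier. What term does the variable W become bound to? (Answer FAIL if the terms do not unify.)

p(p(node(h(h(1,node(m,2,1)),m),2,h(h(1,node(m,2,1)),m)),unit),2)

Decompose p/2: p(node(h(Y,m),U,P),pair(pair(1,1),p(W,1))) = p(node(Y2,node(m,2,1),Y2),pair(T,Y1)),  pair(p(X,h(1,U)),p(W,h(m,m))) = pair(p(p(node(P,2,Y2),unit),Y),p(p(X,2),X2)).
Decompose p/2: node(h(Y,m),U,P) = node(Y2,node(m,2,1),Y2),  pair(pair(1,1),p(W,1)) = pair(T,Y1).
Decompose node/3: h(Y,m) = Y2,  U = node(m,2,1),  P = Y2.
Bind Y2 := h(Y,m); substituting into the 2 remaining equations that mention Y2 gives: P = h(Y,m),  pair(p(X,h(1,U)),p(W,h(m,m))) = pair(p(p(node(P,2,h(Y,m)),unit),Y),p(p(X,2),X2)).
Bind U := node(m,2,1); substituting into the one remaining equation that mentions U gives: pair(p(X,h(1,node(m,2,1))),p(W,h(m,m))) = pair(p(p(node(P,2,h(Y,m)),unit),Y),p(p(X,2),X2)).
Bind P := h(Y,m); substituting into the one remaining equation that mentions P gives: pair(p(X,h(1,node(m,2,1))),p(W,h(m,m))) = pair(p(p(node(h(Y,m),2,h(Y,m)),unit),Y),p(p(X,2),X2)).
Decompose pair/2: pair(1,1) = T,  p(W,1) = Y1.
Bind T := pair(1,1); no other remaining equation mentions T.
Bind Y1 := p(W,1); no other remaining equation mentions Y1.
Decompose pair/2: p(X,h(1,node(m,2,1))) = p(p(node(h(Y,m),2,h(Y,m)),unit),Y),  p(W,h(m,m)) = p(p(X,2),X2).
Decompose p/2: X = p(node(h(Y,m),2,h(Y,m)),unit),  h(1,node(m,2,1)) = Y.
Bind X := p(node(h(Y,m),2,h(Y,m)),unit); substituting into the one remaining equation that mentions X gives: p(W,h(m,m)) = p(p(p(node(h(Y,m),2,h(Y,m)),unit),2),X2).
Bind Y := h(1,node(m,2,1)); substituting into the remaining equation gives: p(W,h(m,m)) = p(p(p(node(h(h(1,node(m,2,1)),m),2,h(h(1,node(m,2,1)),m)),unit),2),X2). Substituting into the earlier bindings gives Y2 := h(h(1,node(m,2,1)),m), P := h(h(1,node(m,2,1)),m), X := p(node(h(h(1,node(m,2,1)),m),2,h(h(1,node(m,2,1)),m)),unit).
Decompose p/2: W = p(p(node(h(h(1,node(m,2,1)),m),2,h(h(1,node(m,2,1)),m)),unit),2),  h(m,m) = X2.
Bind W := p(p(node(h(h(1,node(m,2,1)),m),2,h(h(1,node(m,2,1)),m)),unit),2); no other remaining equation mentions W. Substituting into the earlier binding gives Y1 := p(p(p(node(h(h(1,node(m,2,1)),m),2,h(h(1,node(m,2,1)),m)),unit),2),1).
Bind X2 := h(m,m).
MGU = { Y2 -> h(h(1,node(m,2,1)),m), U -> node(m,2,1), P -> h(h(1,node(m,2,1)),m), T -> pair(1,1), Y1 -> p(p(p(node(h(h(1,node(m,2,1)),m),2,h(h(1,node(m,2,1)),m)),unit),2),1), X -> p(node(h(h(1,node(m,2,1)),m),2,h(h(1,node(m,2,1)),m)),unit), Y -> h(1,node(m,2,1)), W -> p(p(node(h(h(1,node(m,2,1)),m),2,h(h(1,node(m,2,1)),m)),unit),2), X2 -> h(m,m) }, so W -> p(p(node(h(h(1,node(m,2,1)),m),2,h(h(1,node(m,2,1)),m)),unit),2).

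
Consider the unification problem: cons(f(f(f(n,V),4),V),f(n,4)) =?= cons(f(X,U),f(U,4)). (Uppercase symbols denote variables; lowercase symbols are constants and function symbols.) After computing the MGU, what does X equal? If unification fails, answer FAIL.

f(f(n,n),4)

Decompose cons/2: f(f(f(n,V),4),V) =?= f(X,U),  f(n,4) =?= f(U,4).
Decompose f/2: f(f(n,V),4) =?= X,  V =?= U.
Bind X := f(f(n,V),4); no other remaining equation mentions X.
Bind V := U; no other remaining equation mentions V. Substituting into the earlier binding gives X := f(f(n,U),4).
Decompose f/2: n =?= U,  4 =?= 4.
Bind U := n; no other remaining equation mentions U. Substituting into the earlier bindings gives X := f(f(n,n),4), V := n.
Delete trivial equation 4 =?= 4.
MGU = { X ↦ f(f(n,n),4), V ↦ n, U ↦ n }, so X ↦ f(f(n,n),4).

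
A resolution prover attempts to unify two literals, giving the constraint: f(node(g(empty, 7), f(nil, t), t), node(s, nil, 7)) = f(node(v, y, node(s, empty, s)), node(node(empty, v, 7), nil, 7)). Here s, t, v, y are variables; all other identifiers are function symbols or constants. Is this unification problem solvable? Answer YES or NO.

YES

Decompose f/2: node(g(empty, 7), f(nil, t), t) = node(v, y, node(s, empty, s)),  node(s, nil, 7) = node(node(empty, v, 7), nil, 7).
Decompose node/3: g(empty, 7) = v,  f(nil, t) = y,  t = node(s, empty, s).
Bind v := g(empty, 7); substituting into the one remaining equation that mentions v gives: node(s, nil, 7) = node(node(empty, g(empty, 7), 7), nil, 7).
Bind y := f(nil, t); no other remaining equation mentions y.
Bind t := node(s, empty, s); no other remaining equation mentions t. Substituting into the earlier binding gives y := f(nil, node(s, empty, s)).
Decompose node/3: s = node(empty, g(empty, 7), 7),  nil = nil,  7 = 7.
Bind s := node(empty, g(empty, 7), 7); no other remaining equation mentions s. Substituting into the earlier bindings gives y := f(nil, node(node(empty, g(empty, 7), 7), empty, node(empty, g(empty, 7), 7))), t := node(node(empty, g(empty, 7), 7), empty, node(empty, g(empty, 7), 7)).
Delete trivial equation nil = nil.
Delete trivial equation 7 = 7.
No equations remain and no clash or occurs-check failure arose, so a unifier exists.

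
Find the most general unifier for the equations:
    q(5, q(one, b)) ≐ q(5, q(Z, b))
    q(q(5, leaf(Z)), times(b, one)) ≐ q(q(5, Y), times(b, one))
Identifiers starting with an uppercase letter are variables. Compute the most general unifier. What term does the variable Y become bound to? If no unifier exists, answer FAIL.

Decompose q/2: 5 ≐ 5,  q(one, b) ≐ q(Z, b).
Delete trivial equation 5 ≐ 5.
Decompose q/2: one ≐ Z,  b ≐ b.
Bind Z := one; substituting into the one remaining equation that mentions Z gives: q(q(5, leaf(one)), times(b, one)) ≐ q(q(5, Y), times(b, one)).
Delete trivial equation b ≐ b.
Decompose q/2: q(5, leaf(one)) ≐ q(5, Y),  times(b, one) ≐ times(b, one).
Decompose q/2: 5 ≐ 5,  leaf(one) ≐ Y.
Delete trivial equation 5 ≐ 5.
Bind Y := leaf(one); no other remaining equation mentions Y.
Delete trivial equation times(b, one) ≐ times(b, one).
MGU = { Z -> one, Y -> leaf(one) }, so Y -> leaf(one).

leaf(one)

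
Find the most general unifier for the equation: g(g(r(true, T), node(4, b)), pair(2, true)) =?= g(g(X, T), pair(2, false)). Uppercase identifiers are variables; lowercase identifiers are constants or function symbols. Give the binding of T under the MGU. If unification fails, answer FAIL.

Decompose g/2: g(r(true, T), node(4, b)) =?= g(X, T),  pair(2, true) =?= pair(2, false).
Decompose g/2: r(true, T) =?= X,  node(4, b) =?= T.
Bind X := r(true, T); no other remaining equation mentions X.
Bind T := node(4, b); no other remaining equation mentions T. Substituting into the earlier binding gives X := r(true, node(4, b)).
Decompose pair/2: 2 =?= 2,  true =?= false.
Delete trivial equation 2 =?= 2.
Clash: constants true and false differ; no unifier exists.

FAIL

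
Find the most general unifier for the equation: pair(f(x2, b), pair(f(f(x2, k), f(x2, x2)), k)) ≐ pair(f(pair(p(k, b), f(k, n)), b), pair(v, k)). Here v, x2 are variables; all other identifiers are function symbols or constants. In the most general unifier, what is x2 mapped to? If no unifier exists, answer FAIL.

pair(p(k, b), f(k, n))

Decompose pair/2: f(x2, b) ≐ f(pair(p(k, b), f(k, n)), b),  pair(f(f(x2, k), f(x2, x2)), k) ≐ pair(v, k).
Decompose f/2: x2 ≐ pair(p(k, b), f(k, n)),  b ≐ b.
Bind x2 := pair(p(k, b), f(k, n)); substituting into the one remaining equation that mentions x2 gives: pair(f(f(pair(p(k, b), f(k, n)), k), f(pair(p(k, b), f(k, n)), pair(p(k, b), f(k, n)))), k) ≐ pair(v, k).
Delete trivial equation b ≐ b.
Decompose pair/2: f(f(pair(p(k, b), f(k, n)), k), f(pair(p(k, b), f(k, n)), pair(p(k, b), f(k, n)))) ≐ v,  k ≐ k.
Bind v := f(f(pair(p(k, b), f(k, n)), k), f(pair(p(k, b), f(k, n)), pair(p(k, b), f(k, n)))); no other remaining equation mentions v.
Delete trivial equation k ≐ k.
MGU = { x2 ↦ pair(p(k, b), f(k, n)), v ↦ f(f(pair(p(k, b), f(k, n)), k), f(pair(p(k, b), f(k, n)), pair(p(k, b), f(k, n)))) }, so x2 ↦ pair(p(k, b), f(k, n)).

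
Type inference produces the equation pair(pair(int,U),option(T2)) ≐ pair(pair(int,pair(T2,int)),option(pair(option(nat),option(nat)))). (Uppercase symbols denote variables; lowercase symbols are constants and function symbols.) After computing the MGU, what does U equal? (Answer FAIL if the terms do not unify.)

Decompose pair/2: pair(int,U) ≐ pair(int,pair(T2,int)),  option(T2) ≐ option(pair(option(nat),option(nat))).
Decompose pair/2: int ≐ int,  U ≐ pair(T2,int).
Delete trivial equation int ≐ int.
Bind U := pair(T2,int); no other remaining equation mentions U.
Decompose option/1: T2 ≐ pair(option(nat),option(nat)).
Bind T2 := pair(option(nat),option(nat)). Substituting into the earlier binding gives U := pair(pair(option(nat),option(nat)),int).
MGU = { U := pair(pair(option(nat),option(nat)),int), T2 := pair(option(nat),option(nat)) }, so U := pair(pair(option(nat),option(nat)),int).

pair(pair(option(nat),option(nat)),int)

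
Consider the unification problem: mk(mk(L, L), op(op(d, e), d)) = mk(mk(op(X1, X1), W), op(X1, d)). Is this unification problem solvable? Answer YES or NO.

YES

Decompose mk/2: mk(L, L) = mk(op(X1, X1), W),  op(op(d, e), d) = op(X1, d).
Decompose mk/2: L = op(X1, X1),  L = W.
Bind L := op(X1, X1); substituting into the one remaining equation that mentions L gives: op(X1, X1) = W.
Bind W := op(X1, X1); no other remaining equation mentions W.
Decompose op/2: op(d, e) = X1,  d = d.
Bind X1 := op(d, e); no other remaining equation mentions X1. Substituting into the earlier bindings gives L := op(op(d, e), op(d, e)), W := op(op(d, e), op(d, e)).
Delete trivial equation d = d.
No equations remain and no clash or occurs-check failure arose, so a unifier exists.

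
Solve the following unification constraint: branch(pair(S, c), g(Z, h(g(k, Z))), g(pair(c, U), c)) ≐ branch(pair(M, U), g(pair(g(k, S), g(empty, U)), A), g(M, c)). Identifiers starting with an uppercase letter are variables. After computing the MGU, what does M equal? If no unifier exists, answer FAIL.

Decompose branch/3: pair(S, c) ≐ pair(M, U),  g(Z, h(g(k, Z))) ≐ g(pair(g(k, S), g(empty, U)), A),  g(pair(c, U), c) ≐ g(M, c).
Decompose pair/2: S ≐ M,  c ≐ U.
Bind S := M; substituting into the one remaining equation that mentions S gives: g(Z, h(g(k, Z))) ≐ g(pair(g(k, M), g(empty, U)), A).
Bind U := c; substituting into the remaining equations gives: g(Z, h(g(k, Z))) ≐ g(pair(g(k, M), g(empty, c)), A),  g(pair(c, c), c) ≐ g(M, c).
Decompose g/2: Z ≐ pair(g(k, M), g(empty, c)),  h(g(k, Z)) ≐ A.
Bind Z := pair(g(k, M), g(empty, c)); substituting into the one remaining equation that mentions Z gives: h(g(k, pair(g(k, M), g(empty, c)))) ≐ A.
Bind A := h(g(k, pair(g(k, M), g(empty, c)))); no other remaining equation mentions A.
Decompose g/2: pair(c, c) ≐ M,  c ≐ c.
Bind M := pair(c, c); no other remaining equation mentions M. Substituting into the earlier bindings gives S := pair(c, c), Z := pair(g(k, pair(c, c)), g(empty, c)), A := h(g(k, pair(g(k, pair(c, c)), g(empty, c)))).
Delete trivial equation c ≐ c.
MGU = { S := pair(c, c), U := c, Z := pair(g(k, pair(c, c)), g(empty, c)), A := h(g(k, pair(g(k, pair(c, c)), g(empty, c)))), M := pair(c, c) }, so M := pair(c, c).

pair(c, c)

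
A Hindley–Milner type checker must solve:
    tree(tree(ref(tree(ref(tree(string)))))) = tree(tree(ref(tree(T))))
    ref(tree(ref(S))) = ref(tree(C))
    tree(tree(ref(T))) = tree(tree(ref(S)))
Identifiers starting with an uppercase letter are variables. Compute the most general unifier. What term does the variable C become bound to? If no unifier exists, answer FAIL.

Decompose tree/1: tree(ref(tree(ref(tree(string))))) = tree(ref(tree(T))).
Decompose tree/1: ref(tree(ref(tree(string)))) = ref(tree(T)).
Decompose ref/1: tree(ref(tree(string))) = tree(T).
Decompose tree/1: ref(tree(string)) = T.
Bind T := ref(tree(string)); substituting into the one remaining equation that mentions T gives: tree(tree(ref(ref(tree(string))))) = tree(tree(ref(S))).
Decompose ref/1: tree(ref(S)) = tree(C).
Decompose tree/1: ref(S) = C.
Bind C := ref(S); no other remaining equation mentions C.
Decompose tree/1: tree(ref(ref(tree(string)))) = tree(ref(S)).
Decompose tree/1: ref(ref(tree(string))) = ref(S).
Decompose ref/1: ref(tree(string)) = S.
Bind S := ref(tree(string)). Substituting into the earlier binding gives C := ref(ref(tree(string))).
MGU = { T ↦ ref(tree(string)), C ↦ ref(ref(tree(string))), S ↦ ref(tree(string)) }, so C ↦ ref(ref(tree(string))).

ref(ref(tree(string)))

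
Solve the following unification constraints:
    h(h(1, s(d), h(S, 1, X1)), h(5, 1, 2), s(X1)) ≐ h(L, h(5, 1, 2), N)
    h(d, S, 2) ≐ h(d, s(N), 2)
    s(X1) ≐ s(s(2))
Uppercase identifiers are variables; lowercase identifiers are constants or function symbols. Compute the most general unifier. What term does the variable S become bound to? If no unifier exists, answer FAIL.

Decompose h/3: h(1, s(d), h(S, 1, X1)) ≐ L,  h(5, 1, 2) ≐ h(5, 1, 2),  s(X1) ≐ N.
Bind L := h(1, s(d), h(S, 1, X1)); no other remaining equation mentions L.
Delete trivial equation h(5, 1, 2) ≐ h(5, 1, 2).
Bind N := s(X1); substituting into the one remaining equation that mentions N gives: h(d, S, 2) ≐ h(d, s(s(X1)), 2).
Decompose h/3: d ≐ d,  S ≐ s(s(X1)),  2 ≐ 2.
Delete trivial equation d ≐ d.
Bind S := s(s(X1)); no other remaining equation mentions S. Substituting into the earlier binding gives L := h(1, s(d), h(s(s(X1)), 1, X1)).
Delete trivial equation 2 ≐ 2.
Decompose s/1: X1 ≐ s(2).
Bind X1 := s(2). Substituting into the earlier bindings gives L := h(1, s(d), h(s(s(s(2))), 1, s(2))), N := s(s(2)), S := s(s(s(2))).
MGU = { L -> h(1, s(d), h(s(s(s(2))), 1, s(2))), N -> s(s(2)), S -> s(s(s(2))), X1 -> s(2) }, so S -> s(s(s(2))).

s(s(s(2)))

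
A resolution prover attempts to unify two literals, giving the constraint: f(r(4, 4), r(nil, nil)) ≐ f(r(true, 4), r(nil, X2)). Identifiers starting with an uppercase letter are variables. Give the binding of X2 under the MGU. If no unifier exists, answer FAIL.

FAIL

Decompose f/2: r(4, 4) ≐ r(true, 4),  r(nil, nil) ≐ r(nil, X2).
Decompose r/2: 4 ≐ true,  4 ≐ 4.
Clash: constants 4 and true differ; no unifier exists.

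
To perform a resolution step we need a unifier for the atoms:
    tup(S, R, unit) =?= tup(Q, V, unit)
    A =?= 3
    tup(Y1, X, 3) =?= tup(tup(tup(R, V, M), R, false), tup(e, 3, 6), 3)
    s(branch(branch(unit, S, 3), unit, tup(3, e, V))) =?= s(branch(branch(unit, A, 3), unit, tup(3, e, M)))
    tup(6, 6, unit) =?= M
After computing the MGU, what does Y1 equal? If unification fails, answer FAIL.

Decompose tup/3: S =?= Q,  R =?= V,  unit =?= unit.
Bind S := Q; substituting into the one remaining equation that mentions S gives: s(branch(branch(unit, Q, 3), unit, tup(3, e, V))) =?= s(branch(branch(unit, A, 3), unit, tup(3, e, M))).
Bind R := V; substituting into the one remaining equation that mentions R gives: tup(Y1, X, 3) =?= tup(tup(tup(V, V, M), V, false), tup(e, 3, 6), 3).
Delete trivial equation unit =?= unit.
Bind A := 3; substituting into the one remaining equation that mentions A gives: s(branch(branch(unit, Q, 3), unit, tup(3, e, V))) =?= s(branch(branch(unit, 3, 3), unit, tup(3, e, M))).
Decompose tup/3: Y1 =?= tup(tup(V, V, M), V, false),  X =?= tup(e, 3, 6),  3 =?= 3.
Bind Y1 := tup(tup(V, V, M), V, false); no other remaining equation mentions Y1.
Bind X := tup(e, 3, 6); no other remaining equation mentions X.
Delete trivial equation 3 =?= 3.
Decompose s/1: branch(branch(unit, Q, 3), unit, tup(3, e, V)) =?= branch(branch(unit, 3, 3), unit, tup(3, e, M)).
Decompose branch/3: branch(unit, Q, 3) =?= branch(unit, 3, 3),  unit =?= unit,  tup(3, e, V) =?= tup(3, e, M).
Decompose branch/3: unit =?= unit,  Q =?= 3,  3 =?= 3.
Delete trivial equation unit =?= unit.
Bind Q := 3; no other remaining equation mentions Q. Substituting into the earlier binding gives S := 3.
Delete trivial equation 3 =?= 3.
Delete trivial equation unit =?= unit.
Decompose tup/3: 3 =?= 3,  e =?= e,  V =?= M.
Delete trivial equation 3 =?= 3.
Delete trivial equation e =?= e.
Bind V := M; no other remaining equation mentions V. Substituting into the earlier bindings gives R := M, Y1 := tup(tup(M, M, M), M, false).
Bind M := tup(6, 6, unit). Substituting into the earlier bindings gives R := tup(6, 6, unit), Y1 := tup(tup(tup(6, 6, unit), tup(6, 6, unit), tup(6, 6, unit)), tup(6, 6, unit), false), V := tup(6, 6, unit).
MGU = { S := 3, R := tup(6, 6, unit), A := 3, Y1 := tup(tup(tup(6, 6, unit), tup(6, 6, unit), tup(6, 6, unit)), tup(6, 6, unit), false), X := tup(e, 3, 6), Q := 3, V := tup(6, 6, unit), M := tup(6, 6, unit) }, so Y1 := tup(tup(tup(6, 6, unit), tup(6, 6, unit), tup(6, 6, unit)), tup(6, 6, unit), false).

tup(tup(tup(6, 6, unit), tup(6, 6, unit), tup(6, 6, unit)), tup(6, 6, unit), false)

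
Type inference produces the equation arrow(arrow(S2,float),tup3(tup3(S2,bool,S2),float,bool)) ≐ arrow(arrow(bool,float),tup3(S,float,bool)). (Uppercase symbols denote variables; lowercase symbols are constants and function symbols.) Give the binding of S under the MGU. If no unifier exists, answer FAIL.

tup3(bool,bool,bool)

Decompose arrow/2: arrow(S2,float) ≐ arrow(bool,float),  tup3(tup3(S2,bool,S2),float,bool) ≐ tup3(S,float,bool).
Decompose arrow/2: S2 ≐ bool,  float ≐ float.
Bind S2 := bool; substituting into the one remaining equation that mentions S2 gives: tup3(tup3(bool,bool,bool),float,bool) ≐ tup3(S,float,bool).
Delete trivial equation float ≐ float.
Decompose tup3/3: tup3(bool,bool,bool) ≐ S,  float ≐ float,  bool ≐ bool.
Bind S := tup3(bool,bool,bool); no other remaining equation mentions S.
Delete trivial equation float ≐ float.
Delete trivial equation bool ≐ bool.
MGU = { S2 := bool, S := tup3(bool,bool,bool) }, so S := tup3(bool,bool,bool).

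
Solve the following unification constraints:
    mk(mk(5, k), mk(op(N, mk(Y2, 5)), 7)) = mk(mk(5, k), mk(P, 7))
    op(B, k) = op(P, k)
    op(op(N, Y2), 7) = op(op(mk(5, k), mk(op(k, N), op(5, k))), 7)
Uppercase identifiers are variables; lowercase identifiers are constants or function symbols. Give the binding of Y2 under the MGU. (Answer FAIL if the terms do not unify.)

mk(op(k, mk(5, k)), op(5, k))

Decompose mk/2: mk(5, k) = mk(5, k),  mk(op(N, mk(Y2, 5)), 7) = mk(P, 7).
Delete trivial equation mk(5, k) = mk(5, k).
Decompose mk/2: op(N, mk(Y2, 5)) = P,  7 = 7.
Bind P := op(N, mk(Y2, 5)); substituting into the one remaining equation that mentions P gives: op(B, k) = op(op(N, mk(Y2, 5)), k).
Delete trivial equation 7 = 7.
Decompose op/2: B = op(N, mk(Y2, 5)),  k = k.
Bind B := op(N, mk(Y2, 5)); no other remaining equation mentions B.
Delete trivial equation k = k.
Decompose op/2: op(N, Y2) = op(mk(5, k), mk(op(k, N), op(5, k))),  7 = 7.
Decompose op/2: N = mk(5, k),  Y2 = mk(op(k, N), op(5, k)).
Bind N := mk(5, k); substituting into the one remaining equation that mentions N gives: Y2 = mk(op(k, mk(5, k)), op(5, k)). Substituting into the earlier bindings gives P := op(mk(5, k), mk(Y2, 5)), B := op(mk(5, k), mk(Y2, 5)).
Bind Y2 := mk(op(k, mk(5, k)), op(5, k)); no other remaining equation mentions Y2. Substituting into the earlier bindings gives P := op(mk(5, k), mk(mk(op(k, mk(5, k)), op(5, k)), 5)), B := op(mk(5, k), mk(mk(op(k, mk(5, k)), op(5, k)), 5)).
Delete trivial equation 7 = 7.
MGU = { P := op(mk(5, k), mk(mk(op(k, mk(5, k)), op(5, k)), 5)), B := op(mk(5, k), mk(mk(op(k, mk(5, k)), op(5, k)), 5)), N := mk(5, k), Y2 := mk(op(k, mk(5, k)), op(5, k)) }, so Y2 := mk(op(k, mk(5, k)), op(5, k)).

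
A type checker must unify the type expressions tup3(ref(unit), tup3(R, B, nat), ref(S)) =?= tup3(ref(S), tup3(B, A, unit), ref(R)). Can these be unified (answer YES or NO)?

Decompose tup3/3: ref(unit) =?= ref(S),  tup3(R, B, nat) =?= tup3(B, A, unit),  ref(S) =?= ref(R).
Decompose ref/1: unit =?= S.
Bind S := unit; substituting into the one remaining equation that mentions S gives: ref(unit) =?= ref(R).
Decompose tup3/3: R =?= B,  B =?= A,  nat =?= unit.
Bind R := B; substituting into the one remaining equation that mentions R gives: ref(unit) =?= ref(B).
Bind B := A; substituting into the one remaining equation that mentions B gives: ref(unit) =?= ref(A). Substituting into the earlier binding gives R := A.
Clash: constants nat and unit differ; no unifier exists.

NO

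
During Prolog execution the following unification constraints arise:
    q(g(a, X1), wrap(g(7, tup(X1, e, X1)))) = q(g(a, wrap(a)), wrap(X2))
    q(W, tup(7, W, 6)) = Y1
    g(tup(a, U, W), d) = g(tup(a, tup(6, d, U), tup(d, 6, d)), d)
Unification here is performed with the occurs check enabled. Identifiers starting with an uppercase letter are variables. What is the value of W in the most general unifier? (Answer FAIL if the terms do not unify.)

Decompose q/2: g(a, X1) = g(a, wrap(a)),  wrap(g(7, tup(X1, e, X1))) = wrap(X2).
Decompose g/2: a = a,  X1 = wrap(a).
Delete trivial equation a = a.
Bind X1 := wrap(a); substituting into the one remaining equation that mentions X1 gives: wrap(g(7, tup(wrap(a), e, wrap(a)))) = wrap(X2).
Decompose wrap/1: g(7, tup(wrap(a), e, wrap(a))) = X2.
Bind X2 := g(7, tup(wrap(a), e, wrap(a))); no other remaining equation mentions X2.
Bind Y1 := q(W, tup(7, W, 6)); no other remaining equation mentions Y1.
Decompose g/2: tup(a, U, W) = tup(a, tup(6, d, U), tup(d, 6, d)),  d = d.
Decompose tup/3: a = a,  U = tup(6, d, U),  W = tup(d, 6, d).
Delete trivial equation a = a.
Occurs check fails: U occurs in tup(6, d, U); the equation U = tup(6, d, U) has no finite solution.

FAIL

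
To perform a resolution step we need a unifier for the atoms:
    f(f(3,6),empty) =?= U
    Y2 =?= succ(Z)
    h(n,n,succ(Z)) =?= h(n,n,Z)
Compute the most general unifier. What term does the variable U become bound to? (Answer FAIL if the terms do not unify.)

FAIL

Bind U := f(f(3,6),empty); no other remaining equation mentions U.
Bind Y2 := succ(Z); no other remaining equation mentions Y2.
Decompose h/3: n =?= n,  n =?= n,  succ(Z) =?= Z.
Delete trivial equation n =?= n.
Delete trivial equation n =?= n.
Occurs check fails: Z occurs in succ(Z); the equation Z =?= succ(Z) has no finite solution.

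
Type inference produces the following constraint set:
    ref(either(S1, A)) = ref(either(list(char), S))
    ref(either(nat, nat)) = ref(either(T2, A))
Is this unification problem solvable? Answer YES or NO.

YES

Decompose ref/1: either(S1, A) = either(list(char), S).
Decompose either/2: S1 = list(char),  A = S.
Bind S1 := list(char); no other remaining equation mentions S1.
Bind A := S; substituting into the remaining equation gives: ref(either(nat, nat)) = ref(either(T2, S)).
Decompose ref/1: either(nat, nat) = either(T2, S).
Decompose either/2: nat = T2,  nat = S.
Bind T2 := nat; no other remaining equation mentions T2.
Bind S := nat. Substituting into the earlier binding gives A := nat.
No equations remain and no clash or occurs-check failure arose, so a unifier exists.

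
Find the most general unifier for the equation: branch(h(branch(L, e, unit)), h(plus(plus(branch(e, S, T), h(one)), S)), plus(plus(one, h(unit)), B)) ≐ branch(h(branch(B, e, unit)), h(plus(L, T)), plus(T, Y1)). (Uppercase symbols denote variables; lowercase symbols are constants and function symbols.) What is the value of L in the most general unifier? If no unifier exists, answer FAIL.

Decompose branch/3: h(branch(L, e, unit)) ≐ h(branch(B, e, unit)),  h(plus(plus(branch(e, S, T), h(one)), S)) ≐ h(plus(L, T)),  plus(plus(one, h(unit)), B) ≐ plus(T, Y1).
Decompose h/1: branch(L, e, unit) ≐ branch(B, e, unit).
Decompose branch/3: L ≐ B,  e ≐ e,  unit ≐ unit.
Bind L := B; substituting into the one remaining equation that mentions L gives: h(plus(plus(branch(e, S, T), h(one)), S)) ≐ h(plus(B, T)).
Delete trivial equation e ≐ e.
Delete trivial equation unit ≐ unit.
Decompose h/1: plus(plus(branch(e, S, T), h(one)), S) ≐ plus(B, T).
Decompose plus/2: plus(branch(e, S, T), h(one)) ≐ B,  S ≐ T.
Bind B := plus(branch(e, S, T), h(one)); substituting into the one remaining equation that mentions B gives: plus(plus(one, h(unit)), plus(branch(e, S, T), h(one))) ≐ plus(T, Y1). Substituting into the earlier binding gives L := plus(branch(e, S, T), h(one)).
Bind S := T; substituting into the remaining equation gives: plus(plus(one, h(unit)), plus(branch(e, T, T), h(one))) ≐ plus(T, Y1). Substituting into the earlier bindings gives L := plus(branch(e, T, T), h(one)), B := plus(branch(e, T, T), h(one)).
Decompose plus/2: plus(one, h(unit)) ≐ T,  plus(branch(e, T, T), h(one)) ≐ Y1.
Bind T := plus(one, h(unit)); substituting into the remaining equation gives: plus(branch(e, plus(one, h(unit)), plus(one, h(unit))), h(one)) ≐ Y1. Substituting into the earlier bindings gives L := plus(branch(e, plus(one, h(unit)), plus(one, h(unit))), h(one)), B := plus(branch(e, plus(one, h(unit)), plus(one, h(unit))), h(one)), S := plus(one, h(unit)).
Bind Y1 := plus(branch(e, plus(one, h(unit)), plus(one, h(unit))), h(one)).
MGU = { L := plus(branch(e, plus(one, h(unit)), plus(one, h(unit))), h(one)), B := plus(branch(e, plus(one, h(unit)), plus(one, h(unit))), h(one)), S := plus(one, h(unit)), T := plus(one, h(unit)), Y1 := plus(branch(e, plus(one, h(unit)), plus(one, h(unit))), h(one)) }, so L := plus(branch(e, plus(one, h(unit)), plus(one, h(unit))), h(one)).

plus(branch(e, plus(one, h(unit)), plus(one, h(unit))), h(one))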